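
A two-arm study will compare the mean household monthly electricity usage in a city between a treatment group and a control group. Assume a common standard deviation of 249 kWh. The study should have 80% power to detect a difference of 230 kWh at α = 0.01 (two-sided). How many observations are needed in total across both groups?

56 total

For two equal groups, n per group = 2·((z_{α/2} + z_β)·σ/δ)².
z_{α/2} = 2.576; z_β = 0.842 (power 80%).
n = 2 × (3.418 × 249 / 230)² = 2 × 13.69 = 27.38
Round up: n = 28 per group.
Total across both groups: 2 × 28 = 56.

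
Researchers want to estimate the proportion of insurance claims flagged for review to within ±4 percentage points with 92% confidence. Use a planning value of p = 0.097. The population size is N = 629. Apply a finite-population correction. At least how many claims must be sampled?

For a proportion with margin E = 0.04 at 92% confidence, z = 1.751.
n = p̂(1−p̂)(z/E)² = 0.097 × 0.903 × (1.751/0.04)² = 167.85 — call this n₀.
Finite-population correction with N = 629: n = n₀ / (1 + (n₀−1)/N) = 167.85 / 1.265 = 132.69
Round up: n = 133.

n = 133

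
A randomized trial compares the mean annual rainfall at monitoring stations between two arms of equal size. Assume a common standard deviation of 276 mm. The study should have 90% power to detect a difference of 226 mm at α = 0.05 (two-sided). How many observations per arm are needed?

For two equal groups, n per group = 2·((z_{α/2} + z_β)·σ/δ)².
z_{α/2} = 1.960; z_β = 1.282 (power 90%).
n = 2 × (3.242 × 276 / 226)² = 2 × 15.68 = 31.36
Round up: n = 32 per group.

32 per group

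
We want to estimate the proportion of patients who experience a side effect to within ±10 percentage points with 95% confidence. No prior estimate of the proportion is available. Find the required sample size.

For a proportion with margin E = 0.1 at 95% confidence, z = 1.960.
With no prior estimate, use p = 0.5, which maximizes p(1−p) at 0.25.
n = 0.25 × (z/E)² = 0.25 × (1.960/0.1)² = 96.04
Round up: n = 97.

97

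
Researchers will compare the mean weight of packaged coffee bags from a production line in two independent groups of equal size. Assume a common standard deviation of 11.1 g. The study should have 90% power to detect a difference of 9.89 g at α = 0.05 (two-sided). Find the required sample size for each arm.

For two equal groups, n per group = 2·((z_{α/2} + z_β)·σ/δ)².
z_{α/2} = 1.960; z_β = 1.282 (power 90%).
n = 2 × (3.242 × 11.1 / 9.89)² = 2 × 13.24 = 26.48
Round up: n = 27 per group.

27 per group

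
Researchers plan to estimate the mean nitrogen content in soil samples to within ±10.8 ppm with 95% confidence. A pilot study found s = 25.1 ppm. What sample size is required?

For a mean, the margin of error is E = z·σ/√n, so n = (zσ/E)².
At 95% confidence, z = 1.960.
n = (1.960 × 25.1 / 10.8)² = 20.75
Round up: n = 21.

21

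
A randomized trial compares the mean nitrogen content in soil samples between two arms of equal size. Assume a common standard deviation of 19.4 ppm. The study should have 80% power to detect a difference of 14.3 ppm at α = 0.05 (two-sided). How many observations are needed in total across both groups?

For two equal groups, n per group = 2·((z_{α/2} + z_β)·σ/δ)².
z_{α/2} = 1.960; z_β = 0.842 (power 80%).
n = 2 × (2.802 × 19.4 / 14.3)² = 2 × 14.45 = 28.90
Round up: n = 29 per group.
Total across both groups: 2 × 29 = 58.

58 total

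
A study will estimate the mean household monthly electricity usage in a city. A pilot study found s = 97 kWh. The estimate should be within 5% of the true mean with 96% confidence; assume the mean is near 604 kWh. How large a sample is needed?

For a mean, the margin of error is E = z·σ/√n, so n = (zσ/E)².
At 96% confidence, z = 2.054.
E = 5% of 604 = 30.2 kWh.
n = (2.054 × 97 / 30.2)² = 43.52
Round up: n = 44.

n = 44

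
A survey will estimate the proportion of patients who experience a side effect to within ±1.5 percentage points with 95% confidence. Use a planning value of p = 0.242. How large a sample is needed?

3132

For a proportion with margin E = 0.015 at 95% confidence, z = 1.960.
n = p̂(1−p̂)(z/E)² = 0.242 × 0.758 × (1.960/0.015)² = 3131.95
Round up: n = 3132.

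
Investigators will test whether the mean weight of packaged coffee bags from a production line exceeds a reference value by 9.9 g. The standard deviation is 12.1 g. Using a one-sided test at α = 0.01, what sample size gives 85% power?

n = 17

For a one-sample z-test, n = ((z_α + z_β)·σ/δ)².
z_α = 2.326 (one-sided α = 0.01); z_β = 1.036 (power 85% → β = 0.15).
n = (3.362 × 12.1 / 9.9)² = 16.88
Round up: n = 17.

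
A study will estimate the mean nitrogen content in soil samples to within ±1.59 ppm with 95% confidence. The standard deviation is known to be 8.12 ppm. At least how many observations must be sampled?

For a mean, the margin of error is E = z·σ/√n, so n = (zσ/E)².
At 95% confidence, z = 1.960.
n = (1.960 × 8.12 / 1.59)² = 100.19
Round up: n = 101.

101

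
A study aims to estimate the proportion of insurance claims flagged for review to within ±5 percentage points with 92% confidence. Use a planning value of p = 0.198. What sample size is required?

For a proportion with margin E = 0.05 at 92% confidence, z = 1.751.
n = p̂(1−p̂)(z/E)² = 0.198 × 0.802 × (1.751/0.05)² = 194.75
Round up: n = 195.

195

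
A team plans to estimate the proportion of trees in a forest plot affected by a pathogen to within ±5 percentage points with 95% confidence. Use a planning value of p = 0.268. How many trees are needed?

For a proportion with margin E = 0.05 at 95% confidence, z = 1.960.
n = p̂(1−p̂)(z/E)² = 0.268 × 0.732 × (1.960/0.05)² = 301.45
Round up: n = 302.

302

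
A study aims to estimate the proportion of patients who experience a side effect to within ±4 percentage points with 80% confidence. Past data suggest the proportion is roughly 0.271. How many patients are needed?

For a proportion with margin E = 0.04 at 80% confidence, z = 1.282.
n = p̂(1−p̂)(z/E)² = 0.271 × 0.729 × (1.282/0.04)² = 202.93
Round up: n = 203.

203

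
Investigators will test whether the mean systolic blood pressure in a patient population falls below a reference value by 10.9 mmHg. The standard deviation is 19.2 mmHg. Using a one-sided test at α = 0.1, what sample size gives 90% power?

21

For a one-sample z-test, n = ((z_α + z_β)·σ/δ)².
z_α = 1.282 (one-sided α = 0.1); z_β = 1.282 (power 90% → β = 0.1).
n = (2.564 × 19.2 / 10.9)² = 20.40
Round up: n = 21.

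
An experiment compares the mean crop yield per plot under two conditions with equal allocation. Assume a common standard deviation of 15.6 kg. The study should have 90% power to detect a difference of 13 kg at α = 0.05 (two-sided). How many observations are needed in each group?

For two equal groups, n per group = 2·((z_{α/2} + z_β)·σ/δ)².
z_{α/2} = 1.960; z_β = 1.282 (power 90%).
n = 2 × (3.242 × 15.6 / 13)² = 2 × 15.14 = 30.28
Round up: n = 31 per group.

31 per group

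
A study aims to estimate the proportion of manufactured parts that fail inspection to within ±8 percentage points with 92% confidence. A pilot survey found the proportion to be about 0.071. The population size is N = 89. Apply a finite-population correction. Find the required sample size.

24

For a proportion with margin E = 0.08 at 92% confidence, z = 1.751.
n = p̂(1−p̂)(z/E)² = 0.071 × 0.929 × (1.751/0.08)² = 31.60 — call this n₀.
Finite-population correction with N = 89: n = n₀ / (1 + (n₀−1)/N) = 31.60 / 1.344 = 23.51
Round up: n = 24.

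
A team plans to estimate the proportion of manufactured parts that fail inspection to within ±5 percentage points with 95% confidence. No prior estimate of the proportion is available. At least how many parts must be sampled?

For a proportion with margin E = 0.05 at 95% confidence, z = 1.960.
With no prior estimate, use p = 0.5, which maximizes p(1−p) at 0.25.
n = 0.25 × (z/E)² = 0.25 × (1.960/0.05)² = 384.16
Round up: n = 385.

n = 385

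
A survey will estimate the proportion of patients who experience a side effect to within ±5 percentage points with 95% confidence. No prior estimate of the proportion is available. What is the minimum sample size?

385

For a proportion with margin E = 0.05 at 95% confidence, z = 1.960.
With no prior estimate, use p = 0.5, which maximizes p(1−p) at 0.25.
n = 0.25 × (z/E)² = 0.25 × (1.960/0.05)² = 384.16
Round up: n = 385.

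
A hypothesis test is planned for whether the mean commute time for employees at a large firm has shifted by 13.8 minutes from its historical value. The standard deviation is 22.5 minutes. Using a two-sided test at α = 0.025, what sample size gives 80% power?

26

For a one-sample z-test, n = ((z_{α/2} + z_β)·σ/δ)².
z_{α/2} = 2.241 (two-sided α = 0.025); z_β = 0.842 (power 80% → β = 0.2).
n = (3.083 × 22.5 / 13.8)² = 25.27
Round up: n = 26.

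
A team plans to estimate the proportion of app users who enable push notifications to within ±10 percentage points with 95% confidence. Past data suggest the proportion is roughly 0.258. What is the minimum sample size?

For a proportion with margin E = 0.1 at 95% confidence, z = 1.960.
n = p̂(1−p̂)(z/E)² = 0.258 × 0.742 × (1.960/0.1)² = 73.54
Round up: n = 74.

n = 74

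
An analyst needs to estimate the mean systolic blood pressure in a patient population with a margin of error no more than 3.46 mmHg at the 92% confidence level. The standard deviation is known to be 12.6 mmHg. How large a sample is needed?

41

For a mean, the margin of error is E = z·σ/√n, so n = (zσ/E)².
At 92% confidence, z = 1.751.
n = (1.751 × 12.6 / 3.46)² = 40.66
Round up: n = 41.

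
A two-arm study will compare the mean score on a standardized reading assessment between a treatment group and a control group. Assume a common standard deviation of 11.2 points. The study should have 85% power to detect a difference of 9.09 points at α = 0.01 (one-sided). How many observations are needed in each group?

For two equal groups, n per group = 2·((z_α + z_β)·σ/δ)².
z_α = 2.326; z_β = 1.036 (power 85%).
n = 2 × (3.362 × 11.2 / 9.09)² = 2 × 17.16 = 34.32
Round up: n = 35 per group.

35 per group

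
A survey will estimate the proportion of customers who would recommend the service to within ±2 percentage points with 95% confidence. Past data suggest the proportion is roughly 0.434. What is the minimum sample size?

2360

For a proportion with margin E = 0.02 at 95% confidence, z = 1.960.
n = p̂(1−p̂)(z/E)² = 0.434 × 0.566 × (1.960/0.02)² = 2359.16
Round up: n = 2360.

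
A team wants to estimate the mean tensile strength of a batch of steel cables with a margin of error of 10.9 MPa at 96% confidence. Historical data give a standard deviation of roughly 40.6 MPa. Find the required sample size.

59

For a mean, the margin of error is E = z·σ/√n, so n = (zσ/E)².
At 96% confidence, z = 2.054.
n = (2.054 × 40.6 / 10.9)² = 58.53
Round up: n = 59.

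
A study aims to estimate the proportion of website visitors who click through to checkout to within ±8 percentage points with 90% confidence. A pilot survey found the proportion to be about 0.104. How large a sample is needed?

For a proportion with margin E = 0.08 at 90% confidence, z = 1.645.
n = p̂(1−p̂)(z/E)² = 0.104 × 0.896 × (1.645/0.08)² = 39.40
Round up: n = 40.

n = 40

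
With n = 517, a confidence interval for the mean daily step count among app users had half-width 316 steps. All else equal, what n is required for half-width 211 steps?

Margin of error scales as 1/√n, so n₂ = n₁·(E₁/E₂)².
n₂ = 517 × (316/211)² = 517 × 2.243 = 1159.63
Round up: n₂ = 1160.

1160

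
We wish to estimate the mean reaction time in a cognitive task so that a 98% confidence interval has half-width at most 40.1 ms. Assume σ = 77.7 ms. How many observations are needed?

n = 21

For a mean, the margin of error is E = z·σ/√n, so n = (zσ/E)².
At 98% confidence, z = 2.326.
n = (2.326 × 77.7 / 40.1)² = 20.31
Round up: n = 21.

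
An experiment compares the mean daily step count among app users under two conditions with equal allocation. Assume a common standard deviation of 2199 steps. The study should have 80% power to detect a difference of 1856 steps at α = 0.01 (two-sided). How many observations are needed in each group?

For two equal groups, n per group = 2·((z_{α/2} + z_β)·σ/δ)².
z_{α/2} = 2.576; z_β = 0.842 (power 80%).
n = 2 × (3.418 × 2199 / 1856)² = 2 × 16.40 = 32.80
Round up: n = 33 per group.

33 per group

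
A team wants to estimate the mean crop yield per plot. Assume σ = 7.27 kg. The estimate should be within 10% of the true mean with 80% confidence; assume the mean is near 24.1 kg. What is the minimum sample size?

15

For a mean, the margin of error is E = z·σ/√n, so n = (zσ/E)².
At 80% confidence, z = 1.282.
E = 10% of 24.1 = 2.41 kg.
n = (1.282 × 7.27 / 2.41)² = 14.96
Round up: n = 15.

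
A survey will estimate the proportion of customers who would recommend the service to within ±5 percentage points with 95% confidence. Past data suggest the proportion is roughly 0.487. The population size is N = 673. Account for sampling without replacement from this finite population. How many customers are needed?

For a proportion with margin E = 0.05 at 95% confidence, z = 1.960.
n = p̂(1−p̂)(z/E)² = 0.487 × 0.513 × (1.960/0.05)² = 383.90 — call this n₀.
Finite-population correction with N = 673: n = n₀ / (1 + (n₀−1)/N) = 383.90 / 1.569 = 244.68
Round up: n = 245.

245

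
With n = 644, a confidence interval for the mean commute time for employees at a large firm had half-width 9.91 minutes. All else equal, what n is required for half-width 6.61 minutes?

Margin of error scales as 1/√n, so n₂ = n₁·(E₁/E₂)².
n₂ = 644 × (9.91/6.61)² = 644 × 2.248 = 1447.71
Round up: n₂ = 1448.

n = 1448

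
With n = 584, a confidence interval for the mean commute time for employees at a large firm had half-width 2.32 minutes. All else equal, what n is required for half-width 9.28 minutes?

37

Margin of error scales as 1/√n, so n₂ = n₁·(E₁/E₂)².
n₂ = 584 × (2.32/9.28)² = 584 × 0.0625 = 36.50
Round up: n₂ = 37.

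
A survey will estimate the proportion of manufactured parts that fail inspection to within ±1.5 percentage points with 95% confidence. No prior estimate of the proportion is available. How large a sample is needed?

For a proportion with margin E = 0.015 at 95% confidence, z = 1.960.
With no prior estimate, use p = 0.5, which maximizes p(1−p) at 0.25.
n = 0.25 × (z/E)² = 0.25 × (1.960/0.015)² = 4268.44
Round up: n = 4269.

4269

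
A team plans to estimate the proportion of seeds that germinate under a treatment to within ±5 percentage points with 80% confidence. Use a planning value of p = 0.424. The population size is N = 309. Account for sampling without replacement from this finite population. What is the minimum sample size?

106

For a proportion with margin E = 0.05 at 80% confidence, z = 1.282.
n = p̂(1−p̂)(z/E)² = 0.424 × 0.576 × (1.282/0.05)² = 160.56 — call this n₀.
Finite-population correction with N = 309: n = n₀ / (1 + (n₀−1)/N) = 160.56 / 1.516 = 105.91
Round up: n = 106.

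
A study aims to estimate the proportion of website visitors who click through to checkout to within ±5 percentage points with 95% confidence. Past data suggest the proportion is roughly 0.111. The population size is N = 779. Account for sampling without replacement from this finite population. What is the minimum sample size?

For a proportion with margin E = 0.05 at 95% confidence, z = 1.960.
n = p̂(1−p̂)(z/E)² = 0.111 × 0.889 × (1.960/0.05)² = 151.63 — call this n₀.
Finite-population correction with N = 779: n = n₀ / (1 + (n₀−1)/N) = 151.63 / 1.193 = 127.10
Round up: n = 128.

n = 128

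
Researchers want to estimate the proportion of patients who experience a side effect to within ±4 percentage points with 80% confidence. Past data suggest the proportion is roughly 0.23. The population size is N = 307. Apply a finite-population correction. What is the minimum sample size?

115

For a proportion with margin E = 0.04 at 80% confidence, z = 1.282.
n = p̂(1−p̂)(z/E)² = 0.23 × 0.77 × (1.282/0.04)² = 181.92 — call this n₀.
Finite-population correction with N = 307: n = n₀ / (1 + (n₀−1)/N) = 181.92 / 1.589 = 114.49
Round up: n = 115.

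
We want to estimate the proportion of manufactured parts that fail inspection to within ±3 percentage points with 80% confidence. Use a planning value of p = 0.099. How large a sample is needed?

For a proportion with margin E = 0.03 at 80% confidence, z = 1.282.
n = p̂(1−p̂)(z/E)² = 0.099 × 0.901 × (1.282/0.03)² = 162.89
Round up: n = 163.

163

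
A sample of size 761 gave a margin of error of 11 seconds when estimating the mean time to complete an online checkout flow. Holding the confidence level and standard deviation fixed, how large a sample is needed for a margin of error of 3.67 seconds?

6837

Margin of error scales as 1/√n, so n₂ = n₁·(E₁/E₂)².
n₂ = 761 × (11/3.67)² = 761 × 8.984 = 6836.82
Round up: n₂ = 6837.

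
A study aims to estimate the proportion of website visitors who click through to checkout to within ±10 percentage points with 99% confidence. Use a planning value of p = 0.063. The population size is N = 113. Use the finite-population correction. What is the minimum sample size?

n = 30

For a proportion with margin E = 0.1 at 99% confidence, z = 2.576.
n = p̂(1−p̂)(z/E)² = 0.063 × 0.937 × (2.576/0.1)² = 39.17 — call this n₀.
Finite-population correction with N = 113: n = n₀ / (1 + (n₀−1)/N) = 39.17 / 1.338 = 29.28
Round up: n = 30.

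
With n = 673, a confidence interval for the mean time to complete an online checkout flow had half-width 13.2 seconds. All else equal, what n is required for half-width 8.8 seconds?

1515

Margin of error scales as 1/√n, so n₂ = n₁·(E₁/E₂)².
n₂ = 673 × (13.2/8.8)² = 673 × 2.25 = 1514.25
Round up: n₂ = 1515.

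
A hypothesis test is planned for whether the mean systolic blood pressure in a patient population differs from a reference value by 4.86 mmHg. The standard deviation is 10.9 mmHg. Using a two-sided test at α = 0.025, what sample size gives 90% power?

For a one-sample z-test, n = ((z_{α/2} + z_β)·σ/δ)².
z_{α/2} = 2.241 (two-sided α = 0.025); z_β = 1.282 (power 90% → β = 0.1).
n = (3.523 × 10.9 / 4.86)² = 62.43
Round up: n = 63.

63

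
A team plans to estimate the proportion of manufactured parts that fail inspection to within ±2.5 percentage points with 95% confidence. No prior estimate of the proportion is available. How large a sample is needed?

For a proportion with margin E = 0.025 at 95% confidence, z = 1.960.
With no prior estimate, use p = 0.5, which maximizes p(1−p) at 0.25.
n = 0.25 × (z/E)² = 0.25 × (1.960/0.025)² = 1536.64
Round up: n = 1537.

1537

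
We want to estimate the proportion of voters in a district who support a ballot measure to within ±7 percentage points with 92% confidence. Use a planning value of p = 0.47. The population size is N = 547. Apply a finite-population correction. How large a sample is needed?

For a proportion with margin E = 0.07 at 92% confidence, z = 1.751.
n = p̂(1−p̂)(z/E)² = 0.47 × 0.53 × (1.751/0.07)² = 155.87 — call this n₀.
Finite-population correction with N = 547: n = n₀ / (1 + (n₀−1)/N) = 155.87 / 1.283 = 121.49
Round up: n = 122.

n = 122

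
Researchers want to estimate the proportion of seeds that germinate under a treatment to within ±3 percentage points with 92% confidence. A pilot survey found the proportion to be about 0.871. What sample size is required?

383

For a proportion with margin E = 0.03 at 92% confidence, z = 1.751.
n = p̂(1−p̂)(z/E)² = 0.871 × 0.129 × (1.751/0.03)² = 382.77
Round up: n = 383.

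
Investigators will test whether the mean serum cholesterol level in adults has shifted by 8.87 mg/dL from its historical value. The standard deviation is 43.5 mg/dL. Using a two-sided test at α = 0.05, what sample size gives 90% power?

n = 253

For a one-sample z-test, n = ((z_{α/2} + z_β)·σ/δ)².
z_{α/2} = 1.960 (two-sided α = 0.05); z_β = 1.282 (power 90% → β = 0.1).
n = (3.242 × 43.5 / 8.87)² = 252.79
Round up: n = 253.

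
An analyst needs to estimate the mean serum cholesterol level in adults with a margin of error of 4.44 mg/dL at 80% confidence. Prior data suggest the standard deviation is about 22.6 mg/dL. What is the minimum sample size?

43

For a mean, the margin of error is E = z·σ/√n, so n = (zσ/E)².
At 80% confidence, z = 1.282.
n = (1.282 × 22.6 / 4.44)² = 42.58
Round up: n = 43.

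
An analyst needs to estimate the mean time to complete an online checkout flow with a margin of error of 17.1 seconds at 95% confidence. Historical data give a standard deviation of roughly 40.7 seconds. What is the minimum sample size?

For a mean, the margin of error is E = z·σ/√n, so n = (zσ/E)².
At 95% confidence, z = 1.960.
n = (1.960 × 40.7 / 17.1)² = 21.76
Round up: n = 22.

22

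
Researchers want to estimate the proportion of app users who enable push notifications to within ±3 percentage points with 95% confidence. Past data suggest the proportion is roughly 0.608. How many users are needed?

For a proportion with margin E = 0.03 at 95% confidence, z = 1.960.
n = p̂(1−p̂)(z/E)² = 0.608 × 0.392 × (1.960/0.03)² = 1017.32
Round up: n = 1018.

1018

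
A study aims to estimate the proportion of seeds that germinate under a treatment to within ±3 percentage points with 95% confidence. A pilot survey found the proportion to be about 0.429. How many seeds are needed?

For a proportion with margin E = 0.03 at 95% confidence, z = 1.960.
n = p̂(1−p̂)(z/E)² = 0.429 × 0.571 × (1.960/0.03)² = 1045.59
Round up: n = 1046.

1046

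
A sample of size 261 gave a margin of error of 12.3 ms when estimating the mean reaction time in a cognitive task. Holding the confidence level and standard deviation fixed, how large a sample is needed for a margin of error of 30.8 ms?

42

Margin of error scales as 1/√n, so n₂ = n₁·(E₁/E₂)².
n₂ = 261 × (12.3/30.8)² = 261 × 0.1595 = 41.63
Round up: n₂ = 42.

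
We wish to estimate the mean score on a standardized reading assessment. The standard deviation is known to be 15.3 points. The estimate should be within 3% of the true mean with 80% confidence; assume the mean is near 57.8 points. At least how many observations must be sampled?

128

For a mean, the margin of error is E = z·σ/√n, so n = (zσ/E)².
At 80% confidence, z = 1.282.
E = 3% of 57.8 = 1.734 points.
n = (1.282 × 15.3 / 1.734)² = 127.96
Round up: n = 128.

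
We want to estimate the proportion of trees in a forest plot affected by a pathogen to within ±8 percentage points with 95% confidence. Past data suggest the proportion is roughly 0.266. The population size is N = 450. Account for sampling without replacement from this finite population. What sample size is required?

For a proportion with margin E = 0.08 at 95% confidence, z = 1.960.
n = p̂(1−p̂)(z/E)² = 0.266 × 0.734 × (1.960/0.08)² = 117.20 — call this n₀.
Finite-population correction with N = 450: n = n₀ / (1 + (n₀−1)/N) = 117.20 / 1.258 = 93.16
Round up: n = 94.

n = 94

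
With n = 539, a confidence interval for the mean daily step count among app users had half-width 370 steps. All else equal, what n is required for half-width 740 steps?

Margin of error scales as 1/√n, so n₂ = n₁·(E₁/E₂)².
n₂ = 539 × (370/740)² = 539 × 0.25 = 134.75
Round up: n₂ = 135.

135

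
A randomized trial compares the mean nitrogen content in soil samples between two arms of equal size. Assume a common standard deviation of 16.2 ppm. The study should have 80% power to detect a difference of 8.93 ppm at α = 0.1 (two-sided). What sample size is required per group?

41 per group

For two equal groups, n per group = 2·((z_{α/2} + z_β)·σ/δ)².
z_{α/2} = 1.645; z_β = 0.842 (power 80%).
n = 2 × (2.487 × 16.2 / 8.93)² = 2 × 20.36 = 40.72
Round up: n = 41 per group.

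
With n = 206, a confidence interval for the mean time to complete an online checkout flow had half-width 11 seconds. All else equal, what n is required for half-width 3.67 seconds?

Margin of error scales as 1/√n, so n₂ = n₁·(E₁/E₂)².
n₂ = 206 × (11/3.67)² = 206 × 8.984 = 1850.70
Round up: n₂ = 1851.

n = 1851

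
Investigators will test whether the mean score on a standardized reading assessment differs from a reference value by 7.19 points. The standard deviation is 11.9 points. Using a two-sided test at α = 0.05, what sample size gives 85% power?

For a one-sample z-test, n = ((z_{α/2} + z_β)·σ/δ)².
z_{α/2} = 1.960 (two-sided α = 0.05); z_β = 1.036 (power 85% → β = 0.15).
n = (2.996 × 11.9 / 7.19)² = 24.59
Round up: n = 25.

25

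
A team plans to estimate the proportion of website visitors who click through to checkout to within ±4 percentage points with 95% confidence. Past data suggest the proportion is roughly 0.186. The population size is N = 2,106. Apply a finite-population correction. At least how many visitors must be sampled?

For a proportion with margin E = 0.04 at 95% confidence, z = 1.960.
n = p̂(1−p̂)(z/E)² = 0.186 × 0.814 × (1.960/0.04)² = 363.52 — call this n₀.
Finite-population correction with N = 2,106: n = n₀ / (1 + (n₀−1)/N) = 363.52 / 1.172 = 310.17
Round up: n = 311.

311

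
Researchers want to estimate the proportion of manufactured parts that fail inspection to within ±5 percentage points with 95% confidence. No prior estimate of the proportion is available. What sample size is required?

For a proportion with margin E = 0.05 at 95% confidence, z = 1.960.
With no prior estimate, use p = 0.5, which maximizes p(1−p) at 0.25.
n = 0.25 × (z/E)² = 0.25 × (1.960/0.05)² = 384.16
Round up: n = 385.

385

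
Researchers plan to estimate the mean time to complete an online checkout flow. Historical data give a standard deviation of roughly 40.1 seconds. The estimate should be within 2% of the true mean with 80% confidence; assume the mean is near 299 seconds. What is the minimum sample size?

n = 74

For a mean, the margin of error is E = z·σ/√n, so n = (zσ/E)².
At 80% confidence, z = 1.282.
E = 2% of 299 = 5.98 seconds.
n = (1.282 × 40.1 / 5.98)² = 73.90
Round up: n = 74.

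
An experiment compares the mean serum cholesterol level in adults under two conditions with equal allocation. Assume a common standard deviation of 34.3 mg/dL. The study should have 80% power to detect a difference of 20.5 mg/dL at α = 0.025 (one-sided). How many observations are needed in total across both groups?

For two equal groups, n per group = 2·((z_α + z_β)·σ/δ)².
z_α = 1.960; z_β = 0.842 (power 80%).
n = 2 × (2.802 × 34.3 / 20.5)² = 2 × 21.98 = 43.96
Round up: n = 44 per group.
Total across both groups: 2 × 44 = 88.

88 total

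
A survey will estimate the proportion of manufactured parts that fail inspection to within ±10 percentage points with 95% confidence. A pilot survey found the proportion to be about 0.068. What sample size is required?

For a proportion with margin E = 0.1 at 95% confidence, z = 1.960.
n = p̂(1−p̂)(z/E)² = 0.068 × 0.932 × (1.960/0.1)² = 24.35
Round up: n = 25.

25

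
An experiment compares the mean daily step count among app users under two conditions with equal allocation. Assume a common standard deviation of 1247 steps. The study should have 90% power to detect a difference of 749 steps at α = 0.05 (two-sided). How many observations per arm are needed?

For two equal groups, n per group = 2·((z_{α/2} + z_β)·σ/δ)².
z_{α/2} = 1.960; z_β = 1.282 (power 90%).
n = 2 × (3.242 × 1247 / 749)² = 2 × 29.13 = 58.26
Round up: n = 59 per group.

59 per group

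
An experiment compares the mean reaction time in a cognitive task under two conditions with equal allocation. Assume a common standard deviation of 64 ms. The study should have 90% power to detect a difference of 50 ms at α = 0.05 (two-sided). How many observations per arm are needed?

For two equal groups, n per group = 2·((z_{α/2} + z_β)·σ/δ)².
z_{α/2} = 1.960; z_β = 1.282 (power 90%).
n = 2 × (3.242 × 64 / 50)² = 2 × 17.22 = 34.44
Round up: n = 35 per group.

35 per group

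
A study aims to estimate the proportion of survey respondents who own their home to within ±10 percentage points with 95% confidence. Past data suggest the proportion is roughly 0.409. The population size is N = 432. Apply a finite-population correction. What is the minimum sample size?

For a proportion with margin E = 0.1 at 95% confidence, z = 1.960.
n = p̂(1−p̂)(z/E)² = 0.409 × 0.591 × (1.960/0.1)² = 92.86 — call this n₀.
Finite-population correction with N = 432: n = n₀ / (1 + (n₀−1)/N) = 92.86 / 1.213 = 76.55
Round up: n = 77.

77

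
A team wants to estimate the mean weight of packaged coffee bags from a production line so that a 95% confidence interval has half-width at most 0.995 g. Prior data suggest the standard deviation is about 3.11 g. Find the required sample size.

38

For a mean, the margin of error is E = z·σ/√n, so n = (zσ/E)².
At 95% confidence, z = 1.960.
n = (1.960 × 3.11 / 0.995)² = 37.53
Round up: n = 38.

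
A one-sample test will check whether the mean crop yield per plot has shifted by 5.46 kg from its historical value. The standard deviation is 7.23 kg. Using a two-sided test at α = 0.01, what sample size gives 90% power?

For a one-sample z-test, n = ((z_{α/2} + z_β)·σ/δ)².
z_{α/2} = 2.576 (two-sided α = 0.01); z_β = 1.282 (power 90% → β = 0.1).
n = (3.858 × 7.23 / 5.46)² = 26.10
Round up: n = 27.

n = 27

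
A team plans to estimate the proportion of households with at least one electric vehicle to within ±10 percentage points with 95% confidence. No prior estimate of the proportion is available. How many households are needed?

For a proportion with margin E = 0.1 at 95% confidence, z = 1.960.
With no prior estimate, use p = 0.5, which maximizes p(1−p) at 0.25.
n = 0.25 × (z/E)² = 0.25 × (1.960/0.1)² = 96.04
Round up: n = 97.

97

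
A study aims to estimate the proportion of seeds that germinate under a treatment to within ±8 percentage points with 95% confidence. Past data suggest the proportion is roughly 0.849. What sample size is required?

For a proportion with margin E = 0.08 at 95% confidence, z = 1.960.
n = p̂(1−p̂)(z/E)² = 0.849 × 0.151 × (1.960/0.08)² = 76.95
Round up: n = 77.

n = 77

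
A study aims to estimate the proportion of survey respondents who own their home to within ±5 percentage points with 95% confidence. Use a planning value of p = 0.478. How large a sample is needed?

For a proportion with margin E = 0.05 at 95% confidence, z = 1.960.
n = p̂(1−p̂)(z/E)² = 0.478 × 0.522 × (1.960/0.05)² = 383.42
Round up: n = 384.

384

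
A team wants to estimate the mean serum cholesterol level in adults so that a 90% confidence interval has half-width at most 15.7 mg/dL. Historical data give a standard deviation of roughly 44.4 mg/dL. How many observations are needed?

n = 22

For a mean, the margin of error is E = z·σ/√n, so n = (zσ/E)².
At 90% confidence, z = 1.645.
n = (1.645 × 44.4 / 15.7)² = 21.64
Round up: n = 22.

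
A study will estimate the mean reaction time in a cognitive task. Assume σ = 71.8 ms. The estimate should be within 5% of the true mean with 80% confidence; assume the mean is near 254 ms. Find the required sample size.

53

For a mean, the margin of error is E = z·σ/√n, so n = (zσ/E)².
At 80% confidence, z = 1.282.
E = 5% of 254 = 12.7 ms.
n = (1.282 × 71.8 / 12.7)² = 52.53
Round up: n = 53.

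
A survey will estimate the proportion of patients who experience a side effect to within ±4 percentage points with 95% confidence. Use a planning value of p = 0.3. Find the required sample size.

For a proportion with margin E = 0.04 at 95% confidence, z = 1.960.
n = p̂(1−p̂)(z/E)² = 0.3 × 0.7 × (1.960/0.04)² = 504.21
Round up: n = 505.

n = 505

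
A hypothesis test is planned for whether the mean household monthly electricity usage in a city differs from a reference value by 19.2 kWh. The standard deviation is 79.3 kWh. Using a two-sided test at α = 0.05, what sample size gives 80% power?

For a one-sample z-test, n = ((z_{α/2} + z_β)·σ/δ)².
z_{α/2} = 1.960 (two-sided α = 0.05); z_β = 0.842 (power 80% → β = 0.2).
n = (2.802 × 79.3 / 19.2)² = 133.93
Round up: n = 134.

134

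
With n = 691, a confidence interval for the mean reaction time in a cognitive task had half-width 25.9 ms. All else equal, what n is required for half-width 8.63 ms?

Margin of error scales as 1/√n, so n₂ = n₁·(E₁/E₂)².
n₂ = 691 × (25.9/8.63)² = 691 × 9.007 = 6223.84
Round up: n₂ = 6224.

6224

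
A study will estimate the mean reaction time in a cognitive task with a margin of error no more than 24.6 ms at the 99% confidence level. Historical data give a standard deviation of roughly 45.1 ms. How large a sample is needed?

23

For a mean, the margin of error is E = z·σ/√n, so n = (zσ/E)².
At 99% confidence, z = 2.576.
n = (2.576 × 45.1 / 24.6)² = 22.30
Round up: n = 23.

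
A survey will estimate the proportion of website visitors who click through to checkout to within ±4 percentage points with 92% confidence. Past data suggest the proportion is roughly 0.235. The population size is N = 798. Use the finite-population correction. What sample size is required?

For a proportion with margin E = 0.04 at 92% confidence, z = 1.751.
n = p̂(1−p̂)(z/E)² = 0.235 × 0.765 × (1.751/0.04)² = 344.49 — call this n₀.
Finite-population correction with N = 798: n = n₀ / (1 + (n₀−1)/N) = 344.49 / 1.43 = 240.90
Round up: n = 241.

241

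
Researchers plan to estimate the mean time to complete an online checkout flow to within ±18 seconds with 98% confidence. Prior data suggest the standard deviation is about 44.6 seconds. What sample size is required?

34

For a mean, the margin of error is E = z·σ/√n, so n = (zσ/E)².
At 98% confidence, z = 2.326.
n = (2.326 × 44.6 / 18)² = 33.22
Round up: n = 34.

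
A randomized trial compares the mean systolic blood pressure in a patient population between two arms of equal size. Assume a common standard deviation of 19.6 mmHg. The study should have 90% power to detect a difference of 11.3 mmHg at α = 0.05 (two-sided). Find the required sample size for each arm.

64 per group

For two equal groups, n per group = 2·((z_{α/2} + z_β)·σ/δ)².
z_{α/2} = 1.960; z_β = 1.282 (power 90%).
n = 2 × (3.242 × 19.6 / 11.3)² = 2 × 31.62 = 63.24
Round up: n = 64 per group.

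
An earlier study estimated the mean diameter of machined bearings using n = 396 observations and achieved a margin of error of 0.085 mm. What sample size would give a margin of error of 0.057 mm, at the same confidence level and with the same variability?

881

Margin of error scales as 1/√n, so n₂ = n₁·(E₁/E₂)².
n₂ = 396 × (0.085/0.057)² = 396 × 2.224 = 880.70
Round up: n₂ = 881.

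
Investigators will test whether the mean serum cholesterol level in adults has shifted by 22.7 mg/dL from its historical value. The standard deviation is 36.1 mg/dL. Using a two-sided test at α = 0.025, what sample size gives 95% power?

39

For a one-sample z-test, n = ((z_{α/2} + z_β)·σ/δ)².
z_{α/2} = 2.241 (two-sided α = 0.025); z_β = 1.645 (power 95% → β = 0.05).
n = (3.886 × 36.1 / 22.7)² = 38.19
Round up: n = 39.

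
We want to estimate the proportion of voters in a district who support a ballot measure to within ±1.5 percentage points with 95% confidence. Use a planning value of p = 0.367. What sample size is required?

3967

For a proportion with margin E = 0.015 at 95% confidence, z = 1.960.
n = p̂(1−p̂)(z/E)² = 0.367 × 0.633 × (1.960/0.015)² = 3966.43
Round up: n = 3967.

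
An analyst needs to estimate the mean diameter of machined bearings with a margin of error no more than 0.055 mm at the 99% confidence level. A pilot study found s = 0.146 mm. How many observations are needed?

For a mean, the margin of error is E = z·σ/√n, so n = (zσ/E)².
At 99% confidence, z = 2.576.
n = (2.576 × 0.146 / 0.055)² = 46.76
Round up: n = 47.

47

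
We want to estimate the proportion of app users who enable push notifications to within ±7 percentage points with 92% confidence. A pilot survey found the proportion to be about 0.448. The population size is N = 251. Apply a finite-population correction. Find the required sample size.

For a proportion with margin E = 0.07 at 92% confidence, z = 1.751.
n = p̂(1−p̂)(z/E)² = 0.448 × 0.552 × (1.751/0.07)² = 154.74 — call this n₀.
Finite-population correction with N = 251: n = n₀ / (1 + (n₀−1)/N) = 154.74 / 1.613 = 95.93
Round up: n = 96.

96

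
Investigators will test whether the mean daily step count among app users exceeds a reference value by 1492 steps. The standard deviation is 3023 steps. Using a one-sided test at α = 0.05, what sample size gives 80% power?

For a one-sample z-test, n = ((z_α + z_β)·σ/δ)².
z_α = 1.645 (one-sided α = 0.05); z_β = 0.842 (power 80% → β = 0.2).
n = (2.487 × 3023 / 1492)² = 25.39
Round up: n = 26.

26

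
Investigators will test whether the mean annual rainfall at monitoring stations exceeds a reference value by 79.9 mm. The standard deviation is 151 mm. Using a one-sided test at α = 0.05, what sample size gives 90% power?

31

For a one-sample z-test, n = ((z_α + z_β)·σ/δ)².
z_α = 1.645 (one-sided α = 0.05); z_β = 1.282 (power 90% → β = 0.1).
n = (2.927 × 151 / 79.9)² = 30.60
Round up: n = 31.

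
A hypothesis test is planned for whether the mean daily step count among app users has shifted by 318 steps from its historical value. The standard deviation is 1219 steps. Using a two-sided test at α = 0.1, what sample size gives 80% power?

For a one-sample z-test, n = ((z_{α/2} + z_β)·σ/δ)².
z_{α/2} = 1.645 (two-sided α = 0.1); z_β = 0.842 (power 80% → β = 0.2).
n = (2.487 × 1219 / 318)² = 90.89
Round up: n = 91.

91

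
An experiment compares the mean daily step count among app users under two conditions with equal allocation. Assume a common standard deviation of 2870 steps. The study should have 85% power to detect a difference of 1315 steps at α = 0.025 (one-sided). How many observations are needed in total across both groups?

For two equal groups, n per group = 2·((z_α + z_β)·σ/δ)².
z_α = 1.960; z_β = 1.036 (power 85%).
n = 2 × (2.996 × 2870 / 1315)² = 2 × 42.76 = 85.52
Round up: n = 86 per group.
Total across both groups: 2 × 86 = 172.

172 total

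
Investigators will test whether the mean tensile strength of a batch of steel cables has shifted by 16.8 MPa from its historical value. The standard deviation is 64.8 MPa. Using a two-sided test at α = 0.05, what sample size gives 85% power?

For a one-sample z-test, n = ((z_{α/2} + z_β)·σ/δ)².
z_{α/2} = 1.960 (two-sided α = 0.05); z_β = 1.036 (power 85% → β = 0.15).
n = (2.996 × 64.8 / 16.8)² = 133.54
Round up: n = 134.

134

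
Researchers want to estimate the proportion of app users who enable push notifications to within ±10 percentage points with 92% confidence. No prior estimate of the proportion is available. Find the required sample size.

For a proportion with margin E = 0.1 at 92% confidence, z = 1.751.
With no prior estimate, use p = 0.5, which maximizes p(1−p) at 0.25.
n = 0.25 × (z/E)² = 0.25 × (1.751/0.1)² = 76.65
Round up: n = 77.

77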